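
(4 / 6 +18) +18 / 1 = 110 / 3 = 36.67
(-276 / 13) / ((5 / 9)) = -2484 / 65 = -38.22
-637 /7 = -91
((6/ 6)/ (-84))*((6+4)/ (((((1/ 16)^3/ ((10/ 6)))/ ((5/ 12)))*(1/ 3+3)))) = -6400/ 63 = -101.59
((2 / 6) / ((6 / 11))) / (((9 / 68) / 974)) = 4497.23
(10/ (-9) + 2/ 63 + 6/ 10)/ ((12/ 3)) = -151/ 1260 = -0.12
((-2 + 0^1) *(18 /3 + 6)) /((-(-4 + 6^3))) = 6 /53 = 0.11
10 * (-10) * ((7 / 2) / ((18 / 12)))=-700 / 3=-233.33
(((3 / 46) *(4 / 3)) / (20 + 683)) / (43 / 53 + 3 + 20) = 53 / 10202639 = 0.00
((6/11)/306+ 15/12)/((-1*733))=-0.00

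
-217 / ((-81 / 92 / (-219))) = -1457372 / 27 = -53976.74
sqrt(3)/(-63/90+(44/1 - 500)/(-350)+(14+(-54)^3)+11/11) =-0.00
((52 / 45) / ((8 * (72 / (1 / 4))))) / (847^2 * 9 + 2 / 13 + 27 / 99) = 1859 / 23932077108480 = 0.00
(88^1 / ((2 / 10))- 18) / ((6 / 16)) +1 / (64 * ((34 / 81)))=7346419 / 6528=1125.37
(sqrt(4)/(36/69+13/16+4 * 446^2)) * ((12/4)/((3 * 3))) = 736/878414529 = 0.00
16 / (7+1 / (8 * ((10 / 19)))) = 2.21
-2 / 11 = -0.18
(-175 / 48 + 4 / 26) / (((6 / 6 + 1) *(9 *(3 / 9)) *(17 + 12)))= -2179 / 108576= -0.02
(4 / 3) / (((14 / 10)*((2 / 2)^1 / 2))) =40 / 21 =1.90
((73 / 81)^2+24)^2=26501560849 / 43046721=615.65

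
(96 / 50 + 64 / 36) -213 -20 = -229.30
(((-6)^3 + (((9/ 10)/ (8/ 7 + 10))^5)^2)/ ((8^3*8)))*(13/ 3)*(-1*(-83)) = -8436145636245288283292936439/ 444784941381713920000000000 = -18.97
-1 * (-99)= 99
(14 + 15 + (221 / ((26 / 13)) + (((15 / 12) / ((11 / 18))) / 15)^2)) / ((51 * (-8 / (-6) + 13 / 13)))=67527 / 57596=1.17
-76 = -76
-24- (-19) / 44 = -1037 / 44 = -23.57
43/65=0.66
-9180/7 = -1311.43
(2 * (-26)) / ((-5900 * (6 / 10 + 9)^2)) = 13 / 135936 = 0.00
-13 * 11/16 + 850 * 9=122257/16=7641.06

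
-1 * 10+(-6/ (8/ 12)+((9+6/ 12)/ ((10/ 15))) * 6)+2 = 137/ 2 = 68.50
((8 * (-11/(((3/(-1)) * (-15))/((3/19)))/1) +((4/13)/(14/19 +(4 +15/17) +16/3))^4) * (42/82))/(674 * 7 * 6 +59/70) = -3124884269928744358165424/559350050316263647590747396721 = -0.00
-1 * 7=-7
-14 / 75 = -0.19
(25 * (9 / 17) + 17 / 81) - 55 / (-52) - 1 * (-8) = 1611295 / 71604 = 22.50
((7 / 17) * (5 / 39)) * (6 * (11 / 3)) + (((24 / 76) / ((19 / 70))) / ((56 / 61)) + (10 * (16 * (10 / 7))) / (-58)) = -146944045 / 97173258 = -1.51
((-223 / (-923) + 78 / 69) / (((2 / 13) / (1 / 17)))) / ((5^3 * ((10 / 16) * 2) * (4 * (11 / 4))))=58254 / 190856875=0.00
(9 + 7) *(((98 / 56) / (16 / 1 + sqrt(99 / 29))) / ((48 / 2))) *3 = 1624 / 7325- 21 *sqrt(319) / 14650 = 0.20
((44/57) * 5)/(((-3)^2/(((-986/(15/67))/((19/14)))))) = -40694192/29241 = -1391.68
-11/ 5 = -2.20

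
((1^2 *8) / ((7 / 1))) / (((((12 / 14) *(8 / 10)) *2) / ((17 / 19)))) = 85 / 114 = 0.75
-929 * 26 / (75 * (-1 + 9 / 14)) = 338156 / 375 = 901.75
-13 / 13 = -1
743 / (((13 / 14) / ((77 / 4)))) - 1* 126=397201 / 26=15276.96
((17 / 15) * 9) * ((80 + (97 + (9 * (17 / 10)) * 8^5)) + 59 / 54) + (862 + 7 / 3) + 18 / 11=25326460141 / 4950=5116456.59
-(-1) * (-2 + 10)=8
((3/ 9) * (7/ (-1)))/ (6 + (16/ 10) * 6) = -35/ 234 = -0.15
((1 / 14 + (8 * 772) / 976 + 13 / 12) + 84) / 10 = 468757 / 51240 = 9.15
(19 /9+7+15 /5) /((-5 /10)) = -218 /9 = -24.22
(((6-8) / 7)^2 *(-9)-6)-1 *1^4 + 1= -330 / 49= -6.73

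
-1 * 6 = -6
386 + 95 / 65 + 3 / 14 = 70557 / 182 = 387.68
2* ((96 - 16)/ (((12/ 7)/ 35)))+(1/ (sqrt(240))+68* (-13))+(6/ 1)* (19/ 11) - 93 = sqrt(15)/ 60+75901/ 33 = 2300.09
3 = 3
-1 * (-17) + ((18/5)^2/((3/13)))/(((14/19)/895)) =2388097/35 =68231.34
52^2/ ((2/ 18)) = 24336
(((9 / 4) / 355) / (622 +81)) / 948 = 3 / 315450160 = 0.00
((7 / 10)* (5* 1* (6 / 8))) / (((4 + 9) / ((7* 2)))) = 147 / 52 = 2.83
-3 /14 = -0.21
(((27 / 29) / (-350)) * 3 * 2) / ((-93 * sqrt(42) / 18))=81 * sqrt(42) / 1101275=0.00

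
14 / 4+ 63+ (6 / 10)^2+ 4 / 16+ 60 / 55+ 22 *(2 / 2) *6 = 220221 / 1100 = 200.20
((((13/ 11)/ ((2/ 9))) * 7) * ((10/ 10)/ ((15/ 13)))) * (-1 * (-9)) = 290.37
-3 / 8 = -0.38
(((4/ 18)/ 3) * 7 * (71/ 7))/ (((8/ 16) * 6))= 1.75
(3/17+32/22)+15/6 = 1545/374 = 4.13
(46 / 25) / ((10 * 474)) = 23 / 59250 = 0.00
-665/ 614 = -1.08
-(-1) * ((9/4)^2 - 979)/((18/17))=-264911/288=-919.83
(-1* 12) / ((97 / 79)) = -948 / 97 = -9.77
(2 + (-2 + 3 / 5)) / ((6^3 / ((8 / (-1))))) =-1 / 45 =-0.02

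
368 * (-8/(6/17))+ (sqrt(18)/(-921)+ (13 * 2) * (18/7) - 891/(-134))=-23265665/2814 - sqrt(2)/307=-8267.83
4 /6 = 2 /3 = 0.67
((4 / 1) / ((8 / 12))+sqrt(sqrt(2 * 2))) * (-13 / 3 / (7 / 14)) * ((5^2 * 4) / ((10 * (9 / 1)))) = -520 / 9 - 260 * sqrt(2) / 27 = -71.40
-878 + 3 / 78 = -22827 / 26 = -877.96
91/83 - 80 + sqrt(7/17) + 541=sqrt(119)/17 + 38354/83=462.74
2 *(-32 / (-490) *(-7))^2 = 512 / 1225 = 0.42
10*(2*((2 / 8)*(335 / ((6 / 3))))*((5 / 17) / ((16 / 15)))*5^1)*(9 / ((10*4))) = 259.79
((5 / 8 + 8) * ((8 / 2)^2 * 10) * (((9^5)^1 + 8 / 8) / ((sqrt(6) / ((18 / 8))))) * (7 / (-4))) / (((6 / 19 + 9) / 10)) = -6773773125 * sqrt(6) / 118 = -140612608.39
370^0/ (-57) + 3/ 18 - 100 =-11383/ 114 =-99.85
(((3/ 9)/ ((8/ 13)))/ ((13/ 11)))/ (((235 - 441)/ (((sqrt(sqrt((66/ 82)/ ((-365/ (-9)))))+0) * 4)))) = -11 * 11^(1/ 4) * 44895^(3/ 4)/ 18496740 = -0.00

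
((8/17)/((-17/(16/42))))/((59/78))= -1664/119357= -0.01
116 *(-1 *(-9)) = 1044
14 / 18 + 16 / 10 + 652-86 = 25577 / 45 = 568.38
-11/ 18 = -0.61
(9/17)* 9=81/17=4.76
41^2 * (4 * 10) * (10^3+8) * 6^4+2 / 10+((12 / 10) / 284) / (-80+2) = 1621529802550891 / 18460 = 87840184320.20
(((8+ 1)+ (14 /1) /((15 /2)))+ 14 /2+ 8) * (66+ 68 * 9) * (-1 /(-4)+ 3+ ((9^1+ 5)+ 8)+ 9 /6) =2345654 /5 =469130.80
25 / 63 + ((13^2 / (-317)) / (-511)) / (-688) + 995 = 998406410159 / 1003023504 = 995.40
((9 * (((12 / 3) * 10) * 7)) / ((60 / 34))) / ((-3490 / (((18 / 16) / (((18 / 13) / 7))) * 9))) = -292383 / 13960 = -20.94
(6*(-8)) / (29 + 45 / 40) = -384 / 241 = -1.59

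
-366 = -366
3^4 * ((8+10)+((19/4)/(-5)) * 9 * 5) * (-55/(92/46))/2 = 27565.31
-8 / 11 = -0.73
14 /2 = 7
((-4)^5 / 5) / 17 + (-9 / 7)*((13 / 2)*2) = -17113 / 595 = -28.76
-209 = -209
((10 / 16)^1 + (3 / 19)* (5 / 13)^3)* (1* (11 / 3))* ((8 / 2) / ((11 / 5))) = 1058575 / 250458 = 4.23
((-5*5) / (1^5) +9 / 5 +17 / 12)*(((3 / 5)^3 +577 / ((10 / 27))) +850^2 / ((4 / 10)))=-590701301903 / 15000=-39380086.79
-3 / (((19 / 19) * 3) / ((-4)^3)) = 64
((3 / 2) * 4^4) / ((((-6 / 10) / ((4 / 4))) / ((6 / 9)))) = -1280 / 3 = -426.67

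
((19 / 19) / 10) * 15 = 3 / 2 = 1.50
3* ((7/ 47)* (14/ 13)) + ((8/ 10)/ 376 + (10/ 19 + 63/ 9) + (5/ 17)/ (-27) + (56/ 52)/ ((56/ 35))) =71089207/ 8197740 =8.67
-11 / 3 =-3.67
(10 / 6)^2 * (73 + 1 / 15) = 5480 / 27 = 202.96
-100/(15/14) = -280/3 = -93.33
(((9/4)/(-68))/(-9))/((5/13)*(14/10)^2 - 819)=-65/14466592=-0.00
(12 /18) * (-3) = -2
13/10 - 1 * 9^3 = -7277/10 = -727.70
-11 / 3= -3.67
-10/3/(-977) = 10/2931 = 0.00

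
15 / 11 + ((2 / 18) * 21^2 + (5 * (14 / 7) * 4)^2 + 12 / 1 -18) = 18088 / 11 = 1644.36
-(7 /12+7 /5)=-119 /60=-1.98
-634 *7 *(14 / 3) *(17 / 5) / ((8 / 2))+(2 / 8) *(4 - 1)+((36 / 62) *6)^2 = -1014307399 / 57660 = -17591.18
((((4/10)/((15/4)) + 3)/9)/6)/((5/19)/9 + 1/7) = 30989/92700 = 0.33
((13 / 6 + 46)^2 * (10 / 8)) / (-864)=-417605 / 124416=-3.36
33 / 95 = 0.35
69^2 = 4761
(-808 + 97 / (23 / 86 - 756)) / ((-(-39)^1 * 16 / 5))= -43768905 / 6759272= -6.48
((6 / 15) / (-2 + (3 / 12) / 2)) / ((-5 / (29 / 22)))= 232 / 4125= 0.06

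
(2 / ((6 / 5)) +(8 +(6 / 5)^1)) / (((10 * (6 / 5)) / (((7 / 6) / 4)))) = 1141 / 4320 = 0.26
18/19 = 0.95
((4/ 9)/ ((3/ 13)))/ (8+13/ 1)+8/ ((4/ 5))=5722/ 567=10.09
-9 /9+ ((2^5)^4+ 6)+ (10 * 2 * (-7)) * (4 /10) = 1048525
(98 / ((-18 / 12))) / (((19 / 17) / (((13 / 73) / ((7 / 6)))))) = -12376 / 1387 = -8.92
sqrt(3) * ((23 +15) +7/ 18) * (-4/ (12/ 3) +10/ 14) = -691 * sqrt(3)/ 63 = -19.00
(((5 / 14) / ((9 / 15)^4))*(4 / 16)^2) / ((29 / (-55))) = -171875 / 526176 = -0.33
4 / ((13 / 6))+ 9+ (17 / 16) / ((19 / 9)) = 44853 / 3952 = 11.35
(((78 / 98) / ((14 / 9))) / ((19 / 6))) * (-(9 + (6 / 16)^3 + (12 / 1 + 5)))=-14045967 / 3336704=-4.21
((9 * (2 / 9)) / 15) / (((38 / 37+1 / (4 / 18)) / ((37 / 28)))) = 1369 / 42945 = 0.03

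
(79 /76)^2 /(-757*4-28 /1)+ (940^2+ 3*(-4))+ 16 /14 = 883589.14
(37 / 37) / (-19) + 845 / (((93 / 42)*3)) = 224677 / 1767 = 127.15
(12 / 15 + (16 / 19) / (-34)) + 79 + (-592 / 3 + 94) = -114139 / 4845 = -23.56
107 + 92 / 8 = 237 / 2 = 118.50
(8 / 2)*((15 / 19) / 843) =20 / 5339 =0.00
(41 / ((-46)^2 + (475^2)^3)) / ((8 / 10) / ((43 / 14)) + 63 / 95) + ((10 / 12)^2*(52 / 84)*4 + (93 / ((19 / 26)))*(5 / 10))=1452844387790962075467529 / 22231349590743597574809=65.35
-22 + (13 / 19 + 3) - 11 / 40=-18.59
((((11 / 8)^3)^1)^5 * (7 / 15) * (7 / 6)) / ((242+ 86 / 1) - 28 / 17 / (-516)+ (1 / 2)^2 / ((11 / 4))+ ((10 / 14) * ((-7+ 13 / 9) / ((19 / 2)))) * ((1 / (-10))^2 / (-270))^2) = 3989473618032449206455601575 / 20249764483969457694741364736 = 0.20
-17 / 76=-0.22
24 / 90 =4 / 15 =0.27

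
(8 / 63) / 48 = 1 / 378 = 0.00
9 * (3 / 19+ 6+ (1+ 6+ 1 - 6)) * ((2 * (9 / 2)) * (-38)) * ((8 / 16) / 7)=-1793.57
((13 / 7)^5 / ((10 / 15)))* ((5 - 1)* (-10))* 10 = -222775800 / 16807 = -13254.94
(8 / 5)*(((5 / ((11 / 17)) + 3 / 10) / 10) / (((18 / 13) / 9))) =11479 / 1375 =8.35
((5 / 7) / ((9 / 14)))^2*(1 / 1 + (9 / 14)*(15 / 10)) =2.43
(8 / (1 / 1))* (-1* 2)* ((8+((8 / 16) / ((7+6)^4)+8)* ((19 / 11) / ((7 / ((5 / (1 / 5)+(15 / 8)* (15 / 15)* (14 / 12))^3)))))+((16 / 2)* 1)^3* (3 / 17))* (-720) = 548090853451485885 / 1196363168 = 458130831.93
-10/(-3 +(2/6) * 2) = 30/7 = 4.29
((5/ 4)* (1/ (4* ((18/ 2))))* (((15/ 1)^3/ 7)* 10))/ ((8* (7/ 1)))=9375/ 3136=2.99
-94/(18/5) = -235/9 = -26.11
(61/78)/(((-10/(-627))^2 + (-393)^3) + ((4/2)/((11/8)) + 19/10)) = -39968115/3102101909800907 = -0.00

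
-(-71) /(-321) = -71 /321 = -0.22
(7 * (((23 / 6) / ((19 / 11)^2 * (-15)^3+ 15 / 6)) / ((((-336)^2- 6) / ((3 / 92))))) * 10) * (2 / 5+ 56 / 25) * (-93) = 866481 / 458360681750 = 0.00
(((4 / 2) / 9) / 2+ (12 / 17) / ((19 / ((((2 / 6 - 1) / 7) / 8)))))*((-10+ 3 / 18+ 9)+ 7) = 0.68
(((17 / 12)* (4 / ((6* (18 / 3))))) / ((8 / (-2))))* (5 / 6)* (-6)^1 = 85 / 432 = 0.20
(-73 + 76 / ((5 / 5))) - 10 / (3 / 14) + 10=-101 / 3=-33.67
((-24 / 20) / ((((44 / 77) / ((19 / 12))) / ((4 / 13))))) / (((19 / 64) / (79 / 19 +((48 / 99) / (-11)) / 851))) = -5466456352 / 381507555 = -14.33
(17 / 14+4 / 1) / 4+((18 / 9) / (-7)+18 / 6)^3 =58449 / 2744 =21.30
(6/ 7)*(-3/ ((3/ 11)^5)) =-322102/ 189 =-1704.24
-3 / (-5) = 3 / 5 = 0.60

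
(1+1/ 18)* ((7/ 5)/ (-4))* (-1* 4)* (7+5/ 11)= 5453/ 495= 11.02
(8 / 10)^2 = 16 / 25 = 0.64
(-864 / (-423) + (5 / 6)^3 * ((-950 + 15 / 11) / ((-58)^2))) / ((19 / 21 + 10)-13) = -4942065233 / 5509747584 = -0.90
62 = 62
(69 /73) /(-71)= -69 /5183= -0.01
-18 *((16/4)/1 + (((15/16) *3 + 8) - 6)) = -1269/8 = -158.62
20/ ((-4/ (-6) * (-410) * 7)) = -3/ 287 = -0.01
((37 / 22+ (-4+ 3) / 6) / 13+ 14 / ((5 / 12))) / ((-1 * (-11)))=72322 / 23595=3.07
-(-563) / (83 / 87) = 48981 / 83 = 590.13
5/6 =0.83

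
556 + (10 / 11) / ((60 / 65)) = 36761 / 66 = 556.98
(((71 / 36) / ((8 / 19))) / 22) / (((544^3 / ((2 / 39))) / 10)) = 6745 / 9945267830784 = 0.00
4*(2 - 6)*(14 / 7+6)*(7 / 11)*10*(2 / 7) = -2560 / 11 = -232.73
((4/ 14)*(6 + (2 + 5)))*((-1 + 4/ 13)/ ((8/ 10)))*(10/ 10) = -45/ 14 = -3.21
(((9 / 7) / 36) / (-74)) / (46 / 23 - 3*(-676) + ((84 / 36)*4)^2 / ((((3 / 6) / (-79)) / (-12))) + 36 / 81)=-9 / 3117817136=-0.00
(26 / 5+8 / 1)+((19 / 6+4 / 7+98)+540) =137537 / 210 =654.94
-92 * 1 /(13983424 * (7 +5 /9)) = -0.00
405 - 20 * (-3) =465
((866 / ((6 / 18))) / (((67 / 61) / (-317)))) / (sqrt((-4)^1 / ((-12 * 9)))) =-150712578 * sqrt(3) / 67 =-3896146.90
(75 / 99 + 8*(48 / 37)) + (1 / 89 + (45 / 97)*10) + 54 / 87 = 5015405326 / 305685897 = 16.41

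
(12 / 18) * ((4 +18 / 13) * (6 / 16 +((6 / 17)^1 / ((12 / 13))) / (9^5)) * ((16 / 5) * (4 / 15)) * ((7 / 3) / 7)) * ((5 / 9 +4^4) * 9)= 1557622362016 / 1761726915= 884.15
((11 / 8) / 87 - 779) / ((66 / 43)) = -23313439 / 45936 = -507.52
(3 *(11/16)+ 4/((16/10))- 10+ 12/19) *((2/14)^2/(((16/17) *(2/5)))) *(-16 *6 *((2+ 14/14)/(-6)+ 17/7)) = 10058985/208544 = 48.23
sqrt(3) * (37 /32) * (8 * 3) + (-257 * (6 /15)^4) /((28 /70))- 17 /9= -20629 /1125 + 111 * sqrt(3) /4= 29.73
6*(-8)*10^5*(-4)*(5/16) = 6000000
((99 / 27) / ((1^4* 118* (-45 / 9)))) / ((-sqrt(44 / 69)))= sqrt(759) / 3540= 0.01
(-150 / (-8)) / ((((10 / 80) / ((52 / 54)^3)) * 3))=878800 / 19683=44.65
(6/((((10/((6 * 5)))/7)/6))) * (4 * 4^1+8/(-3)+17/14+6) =15534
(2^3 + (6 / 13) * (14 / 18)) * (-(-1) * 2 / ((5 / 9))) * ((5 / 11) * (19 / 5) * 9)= 334476 / 715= 467.80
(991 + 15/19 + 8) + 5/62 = 1177847/1178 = 999.87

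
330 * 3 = 990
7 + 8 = 15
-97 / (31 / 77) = -7469 / 31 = -240.94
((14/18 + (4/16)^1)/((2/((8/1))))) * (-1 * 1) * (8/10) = -148/45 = -3.29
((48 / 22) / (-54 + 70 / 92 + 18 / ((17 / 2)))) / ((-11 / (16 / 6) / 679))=4854656 / 691031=7.03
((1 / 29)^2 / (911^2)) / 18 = 1 / 12563344098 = 0.00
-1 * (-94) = 94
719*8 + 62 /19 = 109350 /19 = 5755.26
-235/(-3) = 235/3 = 78.33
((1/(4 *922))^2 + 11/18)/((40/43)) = 3216718243/4896483840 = 0.66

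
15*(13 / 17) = 195 / 17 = 11.47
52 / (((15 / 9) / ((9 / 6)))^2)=1053 / 25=42.12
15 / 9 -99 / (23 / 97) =-415.86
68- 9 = 59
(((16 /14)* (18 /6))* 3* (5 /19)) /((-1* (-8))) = 45 /133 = 0.34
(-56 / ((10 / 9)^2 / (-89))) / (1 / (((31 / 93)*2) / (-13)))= -67284 / 325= -207.03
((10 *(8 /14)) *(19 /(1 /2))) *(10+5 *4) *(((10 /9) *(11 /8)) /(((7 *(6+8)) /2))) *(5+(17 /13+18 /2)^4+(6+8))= 67498764355000 /29389269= 2296714.64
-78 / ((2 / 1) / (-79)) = 3081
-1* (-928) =928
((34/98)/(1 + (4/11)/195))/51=715/105301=0.01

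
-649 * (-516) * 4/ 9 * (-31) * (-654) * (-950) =-2866651691200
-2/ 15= -0.13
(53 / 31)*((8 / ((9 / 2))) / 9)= 848 / 2511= 0.34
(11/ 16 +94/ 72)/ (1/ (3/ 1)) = 287/ 48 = 5.98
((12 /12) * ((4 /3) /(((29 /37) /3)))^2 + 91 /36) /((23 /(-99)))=-9515825 /77372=-122.99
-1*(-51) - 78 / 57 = 49.63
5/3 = 1.67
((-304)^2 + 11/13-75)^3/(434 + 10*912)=864959394888564192/10495069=82415789251.94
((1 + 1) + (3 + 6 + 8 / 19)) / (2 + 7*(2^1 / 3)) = 651 / 380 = 1.71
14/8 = 7/4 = 1.75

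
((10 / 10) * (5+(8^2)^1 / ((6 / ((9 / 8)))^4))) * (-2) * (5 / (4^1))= -26005 / 2048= -12.70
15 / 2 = 7.50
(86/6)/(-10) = -43/30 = -1.43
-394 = -394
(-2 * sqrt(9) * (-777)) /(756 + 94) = 2331 /425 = 5.48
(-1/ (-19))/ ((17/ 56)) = 56/ 323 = 0.17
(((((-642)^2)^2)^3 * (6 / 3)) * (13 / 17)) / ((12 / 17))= 10622150214298334481386171862448128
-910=-910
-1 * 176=-176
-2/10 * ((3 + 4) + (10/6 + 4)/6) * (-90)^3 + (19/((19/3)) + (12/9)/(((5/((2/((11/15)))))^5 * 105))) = 1158303.00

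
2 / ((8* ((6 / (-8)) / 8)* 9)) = -0.30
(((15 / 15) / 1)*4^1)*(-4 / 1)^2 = 64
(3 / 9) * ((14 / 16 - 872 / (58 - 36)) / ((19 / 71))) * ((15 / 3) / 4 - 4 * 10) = 12512685 / 6688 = 1870.92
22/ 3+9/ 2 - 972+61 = -5395/ 6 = -899.17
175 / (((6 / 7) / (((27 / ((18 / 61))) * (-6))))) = -224175 / 2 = -112087.50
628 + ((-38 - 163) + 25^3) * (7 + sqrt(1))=124020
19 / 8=2.38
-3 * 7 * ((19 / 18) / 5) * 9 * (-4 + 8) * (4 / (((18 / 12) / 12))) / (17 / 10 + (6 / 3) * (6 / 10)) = -51072 / 29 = -1761.10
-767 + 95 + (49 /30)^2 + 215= -408899 /900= -454.33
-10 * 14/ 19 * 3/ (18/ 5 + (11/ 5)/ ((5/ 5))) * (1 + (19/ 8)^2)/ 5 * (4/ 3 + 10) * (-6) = 344.20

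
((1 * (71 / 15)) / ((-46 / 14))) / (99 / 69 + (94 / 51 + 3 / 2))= -16898 / 56045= -0.30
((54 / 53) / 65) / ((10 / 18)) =486 / 17225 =0.03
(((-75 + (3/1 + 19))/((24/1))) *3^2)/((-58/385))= 61215/464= 131.93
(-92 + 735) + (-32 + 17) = 628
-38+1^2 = -37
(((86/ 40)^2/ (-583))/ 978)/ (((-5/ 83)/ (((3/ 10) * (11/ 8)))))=153467/ 2764480000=0.00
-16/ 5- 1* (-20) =16.80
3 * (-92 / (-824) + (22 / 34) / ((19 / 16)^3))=35890215 / 24020218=1.49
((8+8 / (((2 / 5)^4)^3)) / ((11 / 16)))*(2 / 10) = 138718.59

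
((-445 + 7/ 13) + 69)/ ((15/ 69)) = -112263/ 65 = -1727.12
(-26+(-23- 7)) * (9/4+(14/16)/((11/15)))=-2121/11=-192.82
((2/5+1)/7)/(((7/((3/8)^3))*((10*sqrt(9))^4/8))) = 1/67200000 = 0.00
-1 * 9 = -9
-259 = -259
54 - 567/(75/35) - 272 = -482.60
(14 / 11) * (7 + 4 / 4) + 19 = 321 / 11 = 29.18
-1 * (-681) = 681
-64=-64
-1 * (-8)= 8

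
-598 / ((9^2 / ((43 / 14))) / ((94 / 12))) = -177.62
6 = 6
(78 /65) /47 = 6 /235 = 0.03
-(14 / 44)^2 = -49 / 484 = -0.10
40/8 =5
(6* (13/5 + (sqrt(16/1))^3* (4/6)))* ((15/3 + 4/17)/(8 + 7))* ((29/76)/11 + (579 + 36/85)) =2488325045731/45300750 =54929.00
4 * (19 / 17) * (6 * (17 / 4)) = 114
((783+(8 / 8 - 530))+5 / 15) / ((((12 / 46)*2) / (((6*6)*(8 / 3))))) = 46797.33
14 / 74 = 7 / 37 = 0.19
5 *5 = 25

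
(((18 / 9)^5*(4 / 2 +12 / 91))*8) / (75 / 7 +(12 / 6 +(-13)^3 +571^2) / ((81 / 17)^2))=325845504 / 8523222929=0.04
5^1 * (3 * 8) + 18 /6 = 123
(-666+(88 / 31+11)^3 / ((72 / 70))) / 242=227678511 / 28837688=7.90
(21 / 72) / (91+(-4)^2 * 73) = 7 / 30216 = 0.00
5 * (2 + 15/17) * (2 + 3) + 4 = 1293/17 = 76.06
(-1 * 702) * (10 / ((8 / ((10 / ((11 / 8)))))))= -70200 / 11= -6381.82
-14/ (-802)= 7/ 401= 0.02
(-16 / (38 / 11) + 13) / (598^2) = 159 / 6794476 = 0.00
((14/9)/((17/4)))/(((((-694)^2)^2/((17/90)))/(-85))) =-119/4697458039044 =-0.00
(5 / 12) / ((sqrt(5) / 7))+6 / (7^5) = 6 / 16807+7*sqrt(5) / 12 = 1.30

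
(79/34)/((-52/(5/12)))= -395/21216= -0.02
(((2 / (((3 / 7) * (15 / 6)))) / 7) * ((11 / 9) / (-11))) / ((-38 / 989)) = 1978 / 2565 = 0.77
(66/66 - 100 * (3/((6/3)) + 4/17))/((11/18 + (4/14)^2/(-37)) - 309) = 95715522/171088595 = 0.56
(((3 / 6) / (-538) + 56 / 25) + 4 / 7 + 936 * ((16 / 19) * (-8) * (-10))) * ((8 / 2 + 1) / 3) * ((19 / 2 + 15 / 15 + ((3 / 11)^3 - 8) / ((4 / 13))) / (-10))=18538477624856033 / 114286048800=162211.20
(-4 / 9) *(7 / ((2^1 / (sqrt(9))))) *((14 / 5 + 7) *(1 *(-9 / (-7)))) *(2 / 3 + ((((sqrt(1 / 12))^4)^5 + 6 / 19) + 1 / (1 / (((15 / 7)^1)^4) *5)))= -14686406650671667 / 48037555077120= -305.73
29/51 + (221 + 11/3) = 3829/17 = 225.24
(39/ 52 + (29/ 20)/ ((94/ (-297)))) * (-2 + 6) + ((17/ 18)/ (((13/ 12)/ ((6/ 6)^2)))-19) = -613207/ 18330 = -33.45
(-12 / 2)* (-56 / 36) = 28 / 3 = 9.33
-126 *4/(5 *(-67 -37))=63/65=0.97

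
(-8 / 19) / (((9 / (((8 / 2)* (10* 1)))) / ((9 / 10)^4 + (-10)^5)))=3999973756 / 21375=187133.28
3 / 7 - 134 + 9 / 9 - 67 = -1397 / 7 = -199.57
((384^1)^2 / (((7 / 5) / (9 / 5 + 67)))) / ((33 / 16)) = 270532608 / 77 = 3513410.49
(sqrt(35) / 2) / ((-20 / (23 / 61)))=-23*sqrt(35) / 2440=-0.06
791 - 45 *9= 386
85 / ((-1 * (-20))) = 17 / 4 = 4.25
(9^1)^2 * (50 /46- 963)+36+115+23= -1788042 /23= -77740.96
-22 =-22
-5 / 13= -0.38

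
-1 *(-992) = 992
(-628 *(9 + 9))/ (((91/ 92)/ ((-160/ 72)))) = 25396.04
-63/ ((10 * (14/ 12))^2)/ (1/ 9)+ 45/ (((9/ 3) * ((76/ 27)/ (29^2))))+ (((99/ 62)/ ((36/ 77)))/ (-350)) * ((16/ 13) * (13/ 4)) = 461512127/ 103075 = 4477.44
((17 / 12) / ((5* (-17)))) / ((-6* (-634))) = -1 / 228240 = -0.00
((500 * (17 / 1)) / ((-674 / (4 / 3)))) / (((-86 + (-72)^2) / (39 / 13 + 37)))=-340000 / 2577039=-0.13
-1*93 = -93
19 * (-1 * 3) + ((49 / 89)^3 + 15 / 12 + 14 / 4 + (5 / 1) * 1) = -132768545 / 2819876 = -47.08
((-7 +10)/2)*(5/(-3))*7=-35/2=-17.50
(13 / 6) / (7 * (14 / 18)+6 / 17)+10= 10.37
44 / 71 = 0.62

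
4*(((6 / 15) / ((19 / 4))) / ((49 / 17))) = 544 / 4655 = 0.12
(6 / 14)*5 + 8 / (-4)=1 / 7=0.14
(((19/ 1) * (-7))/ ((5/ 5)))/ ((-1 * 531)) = 133/ 531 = 0.25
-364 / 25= -14.56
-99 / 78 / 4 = -33 / 104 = -0.32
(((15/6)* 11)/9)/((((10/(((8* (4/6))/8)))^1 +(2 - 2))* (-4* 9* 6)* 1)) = -11/11664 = -0.00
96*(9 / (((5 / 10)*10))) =172.80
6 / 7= 0.86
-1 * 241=-241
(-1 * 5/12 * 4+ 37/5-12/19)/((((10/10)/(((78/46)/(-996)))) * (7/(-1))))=9451/7616910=0.00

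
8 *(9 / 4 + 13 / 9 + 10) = 986 / 9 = 109.56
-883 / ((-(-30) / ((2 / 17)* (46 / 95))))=-40618 / 24225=-1.68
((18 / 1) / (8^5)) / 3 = 3 / 16384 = 0.00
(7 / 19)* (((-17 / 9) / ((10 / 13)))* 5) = -1547 / 342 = -4.52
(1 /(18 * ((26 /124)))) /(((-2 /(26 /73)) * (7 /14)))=-62 /657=-0.09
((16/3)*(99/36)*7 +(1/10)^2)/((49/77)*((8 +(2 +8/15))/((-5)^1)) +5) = 338833/12076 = 28.06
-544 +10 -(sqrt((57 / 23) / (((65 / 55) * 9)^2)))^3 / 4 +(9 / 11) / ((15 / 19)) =-532.96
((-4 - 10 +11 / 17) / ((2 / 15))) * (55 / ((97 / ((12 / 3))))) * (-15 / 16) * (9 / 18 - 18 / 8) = -19663875 / 52768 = -372.65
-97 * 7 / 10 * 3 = -2037 / 10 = -203.70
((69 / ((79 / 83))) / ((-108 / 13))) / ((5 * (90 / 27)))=-24817 / 47400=-0.52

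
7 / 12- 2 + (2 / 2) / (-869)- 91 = -963733 / 10428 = -92.42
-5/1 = -5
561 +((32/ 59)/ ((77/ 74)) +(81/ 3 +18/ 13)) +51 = 37851259/ 59059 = 640.91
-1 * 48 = -48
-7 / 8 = -0.88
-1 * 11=-11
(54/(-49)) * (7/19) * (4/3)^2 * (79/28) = -1896/931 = -2.04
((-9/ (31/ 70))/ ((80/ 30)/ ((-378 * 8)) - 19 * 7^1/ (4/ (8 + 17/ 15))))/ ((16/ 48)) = 21432600/ 106757149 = 0.20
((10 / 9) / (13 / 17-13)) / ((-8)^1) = 85 / 7488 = 0.01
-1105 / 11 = -100.45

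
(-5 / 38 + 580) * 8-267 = 83067 / 19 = 4371.95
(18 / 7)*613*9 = 99306 / 7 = 14186.57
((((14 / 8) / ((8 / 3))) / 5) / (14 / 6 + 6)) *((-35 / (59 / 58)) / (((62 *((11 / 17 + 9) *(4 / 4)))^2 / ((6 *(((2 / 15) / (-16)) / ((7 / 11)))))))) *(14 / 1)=40656231 / 24399620864000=0.00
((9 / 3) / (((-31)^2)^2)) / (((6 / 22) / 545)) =5995 / 923521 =0.01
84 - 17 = 67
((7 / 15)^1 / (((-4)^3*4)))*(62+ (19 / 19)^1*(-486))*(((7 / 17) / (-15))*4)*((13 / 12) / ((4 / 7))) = -236327 / 1468800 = -0.16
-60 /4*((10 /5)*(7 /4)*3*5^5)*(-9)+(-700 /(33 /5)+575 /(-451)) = 11986443925 /2706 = 4429580.16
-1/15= -0.07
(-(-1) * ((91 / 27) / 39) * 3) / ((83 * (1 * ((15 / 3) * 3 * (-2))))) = -7 / 67230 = -0.00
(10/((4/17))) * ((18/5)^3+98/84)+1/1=610039/300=2033.46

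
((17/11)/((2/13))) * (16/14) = 884/77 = 11.48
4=4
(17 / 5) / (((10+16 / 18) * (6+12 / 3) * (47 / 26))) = 0.02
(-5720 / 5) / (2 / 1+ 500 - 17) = -1144 / 485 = -2.36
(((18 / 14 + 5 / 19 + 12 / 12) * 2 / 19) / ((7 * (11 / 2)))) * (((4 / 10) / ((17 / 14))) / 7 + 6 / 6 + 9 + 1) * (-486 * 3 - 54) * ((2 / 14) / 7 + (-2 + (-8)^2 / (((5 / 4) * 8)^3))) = 3226919293152 / 14471813125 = 222.98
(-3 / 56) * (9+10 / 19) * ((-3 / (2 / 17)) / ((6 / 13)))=120003 / 4256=28.20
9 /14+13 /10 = 68 /35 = 1.94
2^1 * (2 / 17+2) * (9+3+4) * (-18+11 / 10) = -97344 / 85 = -1145.22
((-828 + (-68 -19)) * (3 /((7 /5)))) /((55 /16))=-43920 /77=-570.39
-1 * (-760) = 760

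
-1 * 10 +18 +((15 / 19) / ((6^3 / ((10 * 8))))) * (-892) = -43232 / 171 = -252.82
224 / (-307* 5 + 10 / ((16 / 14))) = -896 / 6105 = -0.15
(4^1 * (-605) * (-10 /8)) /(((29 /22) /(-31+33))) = 133100 /29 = 4589.66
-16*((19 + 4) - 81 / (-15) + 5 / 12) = -6916 / 15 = -461.07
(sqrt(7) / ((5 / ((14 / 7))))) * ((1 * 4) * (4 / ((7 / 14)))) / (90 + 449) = 64 * sqrt(7) / 2695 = 0.06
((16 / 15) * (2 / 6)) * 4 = 64 / 45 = 1.42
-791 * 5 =-3955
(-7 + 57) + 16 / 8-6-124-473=-551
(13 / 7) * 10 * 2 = 260 / 7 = 37.14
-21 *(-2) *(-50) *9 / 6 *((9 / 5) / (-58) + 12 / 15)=-70245 / 29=-2422.24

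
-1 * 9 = -9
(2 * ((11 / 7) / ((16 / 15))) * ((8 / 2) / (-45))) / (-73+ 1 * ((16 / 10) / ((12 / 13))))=55 / 14966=0.00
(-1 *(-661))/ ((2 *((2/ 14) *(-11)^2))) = 19.12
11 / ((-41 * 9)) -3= -1118 / 369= -3.03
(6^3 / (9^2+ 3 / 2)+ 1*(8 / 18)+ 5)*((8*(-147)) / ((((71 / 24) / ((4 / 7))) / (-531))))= 3797644032 / 3905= 972508.07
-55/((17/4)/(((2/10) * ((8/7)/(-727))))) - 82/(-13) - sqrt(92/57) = 7098642/1124669 - 2 * sqrt(1311)/57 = 5.04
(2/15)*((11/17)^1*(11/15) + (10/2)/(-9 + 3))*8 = -488/1275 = -0.38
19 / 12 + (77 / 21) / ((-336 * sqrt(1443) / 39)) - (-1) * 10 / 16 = 53 / 24 - 11 * sqrt(1443) / 37296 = 2.20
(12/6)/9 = 2/9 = 0.22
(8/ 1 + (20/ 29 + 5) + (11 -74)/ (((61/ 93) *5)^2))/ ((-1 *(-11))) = 21129202/ 29674975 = 0.71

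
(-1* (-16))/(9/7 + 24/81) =3024/299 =10.11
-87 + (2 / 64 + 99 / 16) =-2585 / 32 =-80.78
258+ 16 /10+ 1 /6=7793 /30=259.77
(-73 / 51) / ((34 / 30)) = -365 / 289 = -1.26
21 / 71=0.30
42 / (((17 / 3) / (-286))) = -2119.76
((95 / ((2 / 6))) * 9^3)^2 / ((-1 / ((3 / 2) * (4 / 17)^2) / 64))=-66303429465600 / 289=-229423631368.86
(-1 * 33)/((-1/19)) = 627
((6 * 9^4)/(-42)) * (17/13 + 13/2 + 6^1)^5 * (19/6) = -247784780140145847/166339264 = -1489634943.56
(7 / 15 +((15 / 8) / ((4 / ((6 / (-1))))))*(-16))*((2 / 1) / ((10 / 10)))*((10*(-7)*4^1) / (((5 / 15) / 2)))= -152768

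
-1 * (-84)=84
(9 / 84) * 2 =3 / 14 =0.21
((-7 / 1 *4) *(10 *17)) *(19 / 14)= -6460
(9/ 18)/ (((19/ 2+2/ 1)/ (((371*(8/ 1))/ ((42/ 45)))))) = 3180/ 23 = 138.26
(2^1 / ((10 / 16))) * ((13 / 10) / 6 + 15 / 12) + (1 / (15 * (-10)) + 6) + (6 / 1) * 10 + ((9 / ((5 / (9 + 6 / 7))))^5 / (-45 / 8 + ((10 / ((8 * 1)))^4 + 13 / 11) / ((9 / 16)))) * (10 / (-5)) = -4308214.34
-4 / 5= -0.80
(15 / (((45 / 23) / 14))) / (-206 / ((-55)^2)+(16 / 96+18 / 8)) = 556600 / 12179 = 45.70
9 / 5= 1.80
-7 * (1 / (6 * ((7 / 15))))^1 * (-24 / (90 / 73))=146 / 3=48.67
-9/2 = -4.50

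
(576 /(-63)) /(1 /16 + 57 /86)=-44032 /3493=-12.61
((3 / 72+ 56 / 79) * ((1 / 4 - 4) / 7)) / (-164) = 0.00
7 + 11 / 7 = 60 / 7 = 8.57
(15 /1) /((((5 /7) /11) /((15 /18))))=385 /2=192.50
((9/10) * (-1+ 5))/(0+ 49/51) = 918/245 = 3.75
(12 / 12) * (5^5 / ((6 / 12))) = 6250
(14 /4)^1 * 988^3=3375505952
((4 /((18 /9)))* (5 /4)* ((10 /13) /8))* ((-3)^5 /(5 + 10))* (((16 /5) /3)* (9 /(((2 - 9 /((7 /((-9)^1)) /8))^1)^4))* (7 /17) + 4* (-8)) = 2644635950606619 /21222387290728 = 124.62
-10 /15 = -2 /3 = -0.67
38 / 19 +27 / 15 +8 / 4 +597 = 3014 / 5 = 602.80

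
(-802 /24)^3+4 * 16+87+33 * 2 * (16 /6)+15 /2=-63903185 /1728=-36981.01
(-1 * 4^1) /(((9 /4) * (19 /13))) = -208 /171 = -1.22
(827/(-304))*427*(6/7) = -151341/152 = -995.66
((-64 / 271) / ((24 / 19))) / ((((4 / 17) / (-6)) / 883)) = 1140836 / 271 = 4209.73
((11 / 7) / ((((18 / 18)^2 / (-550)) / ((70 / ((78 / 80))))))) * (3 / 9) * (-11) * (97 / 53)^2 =762103.43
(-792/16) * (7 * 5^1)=-3465/2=-1732.50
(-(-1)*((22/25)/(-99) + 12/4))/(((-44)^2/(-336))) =-4711/9075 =-0.52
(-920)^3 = -778688000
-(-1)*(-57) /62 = -57 /62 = -0.92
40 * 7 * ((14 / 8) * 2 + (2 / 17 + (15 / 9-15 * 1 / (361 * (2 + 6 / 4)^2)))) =190565020 / 128877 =1478.66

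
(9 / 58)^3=0.00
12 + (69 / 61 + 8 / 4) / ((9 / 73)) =20531 / 549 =37.40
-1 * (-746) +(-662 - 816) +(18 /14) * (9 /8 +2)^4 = -17472279 /28672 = -609.38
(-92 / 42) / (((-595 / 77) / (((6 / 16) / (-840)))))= -253 / 1999200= -0.00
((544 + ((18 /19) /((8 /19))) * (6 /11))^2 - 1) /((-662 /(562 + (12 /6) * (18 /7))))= -285600888885 /1121428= -254676.08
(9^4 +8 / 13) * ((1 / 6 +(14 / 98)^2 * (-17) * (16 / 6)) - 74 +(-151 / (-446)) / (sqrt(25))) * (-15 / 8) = 522135695197 / 568204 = 918922.95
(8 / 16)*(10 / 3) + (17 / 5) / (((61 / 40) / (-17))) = -6631 / 183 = -36.23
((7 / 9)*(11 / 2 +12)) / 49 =0.28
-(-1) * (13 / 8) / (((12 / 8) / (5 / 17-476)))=-105131 / 204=-515.35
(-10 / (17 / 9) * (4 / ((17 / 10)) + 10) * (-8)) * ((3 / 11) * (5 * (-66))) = -13608000 / 289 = -47086.51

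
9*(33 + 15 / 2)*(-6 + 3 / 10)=-41553 / 20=-2077.65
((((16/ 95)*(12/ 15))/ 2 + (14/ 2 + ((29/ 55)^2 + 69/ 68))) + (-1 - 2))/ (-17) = -20948843/ 66441100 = -0.32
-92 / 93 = -0.99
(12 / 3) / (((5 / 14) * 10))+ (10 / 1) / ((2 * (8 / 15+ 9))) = 5879 / 3575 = 1.64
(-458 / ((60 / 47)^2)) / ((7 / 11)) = -5564471 / 12600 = -441.62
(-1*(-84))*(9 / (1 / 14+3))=10584 / 43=246.14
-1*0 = 0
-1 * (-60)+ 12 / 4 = 63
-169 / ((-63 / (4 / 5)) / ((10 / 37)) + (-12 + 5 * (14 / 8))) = 0.57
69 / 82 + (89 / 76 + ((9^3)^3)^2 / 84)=19487286816060407825 / 10906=1786840896392848.69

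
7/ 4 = 1.75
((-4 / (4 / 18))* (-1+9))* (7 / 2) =-504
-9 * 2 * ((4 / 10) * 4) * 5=-144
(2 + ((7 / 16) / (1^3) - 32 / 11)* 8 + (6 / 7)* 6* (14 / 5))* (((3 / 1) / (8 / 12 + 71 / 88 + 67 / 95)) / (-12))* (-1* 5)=-1995 / 1031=-1.94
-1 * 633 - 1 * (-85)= -548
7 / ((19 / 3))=21 / 19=1.11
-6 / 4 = -3 / 2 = -1.50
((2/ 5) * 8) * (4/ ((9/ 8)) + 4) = 1088/ 45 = 24.18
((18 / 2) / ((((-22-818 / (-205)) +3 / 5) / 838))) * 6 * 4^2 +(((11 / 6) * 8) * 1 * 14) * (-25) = -500242280 / 10707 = -46721.05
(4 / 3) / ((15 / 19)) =1.69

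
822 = 822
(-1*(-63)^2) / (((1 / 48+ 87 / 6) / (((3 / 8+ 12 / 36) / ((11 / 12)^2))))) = -230.41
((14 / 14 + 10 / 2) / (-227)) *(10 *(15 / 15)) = -60 / 227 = -0.26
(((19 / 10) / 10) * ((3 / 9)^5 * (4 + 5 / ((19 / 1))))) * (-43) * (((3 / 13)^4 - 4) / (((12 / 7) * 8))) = 34363063 / 822556800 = 0.04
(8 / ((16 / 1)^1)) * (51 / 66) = 17 / 44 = 0.39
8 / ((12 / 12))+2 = 10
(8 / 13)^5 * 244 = 7995392 / 371293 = 21.53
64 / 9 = 7.11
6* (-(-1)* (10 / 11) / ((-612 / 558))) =-930 / 187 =-4.97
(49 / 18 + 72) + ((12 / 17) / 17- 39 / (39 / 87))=-63653 / 5202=-12.24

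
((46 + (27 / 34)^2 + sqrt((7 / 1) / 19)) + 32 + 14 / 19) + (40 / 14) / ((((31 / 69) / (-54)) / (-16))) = sqrt(133) / 19 + 26566396739 / 4766188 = 5574.54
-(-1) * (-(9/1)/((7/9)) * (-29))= 2349/7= 335.57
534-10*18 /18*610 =-5566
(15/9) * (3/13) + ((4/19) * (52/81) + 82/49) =2150125/980343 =2.19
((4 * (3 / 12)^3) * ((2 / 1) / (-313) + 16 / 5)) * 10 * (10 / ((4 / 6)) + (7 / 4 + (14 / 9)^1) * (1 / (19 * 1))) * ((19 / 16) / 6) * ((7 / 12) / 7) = 8645707 / 17307648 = 0.50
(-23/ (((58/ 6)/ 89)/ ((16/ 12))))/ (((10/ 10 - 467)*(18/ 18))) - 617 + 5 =-4131190/ 6757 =-611.39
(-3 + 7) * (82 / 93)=328 / 93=3.53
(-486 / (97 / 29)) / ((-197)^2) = -14094 / 3764473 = -0.00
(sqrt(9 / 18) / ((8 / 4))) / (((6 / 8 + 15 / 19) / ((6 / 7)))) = 0.20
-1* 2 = -2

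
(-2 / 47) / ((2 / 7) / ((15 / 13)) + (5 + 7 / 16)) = -3360 / 448897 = -0.01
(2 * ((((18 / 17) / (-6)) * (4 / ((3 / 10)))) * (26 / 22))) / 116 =-0.05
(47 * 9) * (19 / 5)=8037 / 5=1607.40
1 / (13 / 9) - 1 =-4 / 13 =-0.31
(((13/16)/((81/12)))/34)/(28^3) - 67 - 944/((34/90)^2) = -9155915951395/1370331648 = -6681.53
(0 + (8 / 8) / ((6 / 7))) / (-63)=-1 / 54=-0.02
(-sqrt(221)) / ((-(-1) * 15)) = -sqrt(221) / 15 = -0.99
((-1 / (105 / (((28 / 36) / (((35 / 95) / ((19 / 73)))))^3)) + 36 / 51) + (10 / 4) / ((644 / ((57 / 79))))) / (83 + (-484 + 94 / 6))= -5203099634507083 / 2835409713284907360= -0.00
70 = 70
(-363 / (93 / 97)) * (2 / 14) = -11737 / 217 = -54.09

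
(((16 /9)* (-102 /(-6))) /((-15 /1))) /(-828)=68 /27945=0.00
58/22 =29/11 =2.64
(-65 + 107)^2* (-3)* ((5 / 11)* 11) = -26460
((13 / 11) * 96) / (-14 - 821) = -1248 / 9185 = -0.14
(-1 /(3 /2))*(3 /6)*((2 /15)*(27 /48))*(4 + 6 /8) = -19 /160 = -0.12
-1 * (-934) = 934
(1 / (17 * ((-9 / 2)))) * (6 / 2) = -2 / 51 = -0.04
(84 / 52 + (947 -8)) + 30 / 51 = 208006 / 221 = 941.20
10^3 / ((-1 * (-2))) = 500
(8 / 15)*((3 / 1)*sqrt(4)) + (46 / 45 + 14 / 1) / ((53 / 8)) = 2608 / 477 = 5.47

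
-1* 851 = -851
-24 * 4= -96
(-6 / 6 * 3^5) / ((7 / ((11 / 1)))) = -2673 / 7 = -381.86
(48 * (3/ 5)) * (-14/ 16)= -126/ 5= -25.20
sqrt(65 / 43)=sqrt(2795) / 43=1.23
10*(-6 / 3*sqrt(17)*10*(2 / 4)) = -100*sqrt(17) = -412.31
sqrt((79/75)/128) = sqrt(474)/240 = 0.09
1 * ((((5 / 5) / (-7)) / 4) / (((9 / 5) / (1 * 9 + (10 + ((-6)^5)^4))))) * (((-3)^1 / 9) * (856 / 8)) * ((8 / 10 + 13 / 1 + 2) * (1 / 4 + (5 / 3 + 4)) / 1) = 241875112198360589.53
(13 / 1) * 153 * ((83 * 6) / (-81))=-36686 / 3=-12228.67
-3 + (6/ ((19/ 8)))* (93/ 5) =4179/ 95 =43.99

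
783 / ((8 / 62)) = 24273 / 4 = 6068.25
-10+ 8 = -2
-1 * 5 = -5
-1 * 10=-10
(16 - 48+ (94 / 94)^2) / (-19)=31 / 19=1.63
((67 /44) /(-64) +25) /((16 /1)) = 70333 /45056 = 1.56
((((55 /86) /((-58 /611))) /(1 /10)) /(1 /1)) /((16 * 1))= -168025 /39904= -4.21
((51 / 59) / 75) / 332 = 17 / 489700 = 0.00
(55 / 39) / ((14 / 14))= 55 / 39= 1.41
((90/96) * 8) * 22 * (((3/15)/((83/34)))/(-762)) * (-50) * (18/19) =168300/200279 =0.84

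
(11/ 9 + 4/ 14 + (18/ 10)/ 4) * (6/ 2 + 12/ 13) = 41939/ 5460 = 7.68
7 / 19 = 0.37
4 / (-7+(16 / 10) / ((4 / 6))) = -20 / 23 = -0.87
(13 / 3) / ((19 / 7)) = 91 / 57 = 1.60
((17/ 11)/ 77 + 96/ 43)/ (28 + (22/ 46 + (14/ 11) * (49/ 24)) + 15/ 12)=5660967/ 81238696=0.07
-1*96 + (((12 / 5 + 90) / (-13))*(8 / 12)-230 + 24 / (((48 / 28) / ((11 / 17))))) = -355456 / 1105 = -321.68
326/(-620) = -0.53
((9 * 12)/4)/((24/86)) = 387/4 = 96.75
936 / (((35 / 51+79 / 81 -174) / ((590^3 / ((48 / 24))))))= -13235362124400 / 23731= -557724584.91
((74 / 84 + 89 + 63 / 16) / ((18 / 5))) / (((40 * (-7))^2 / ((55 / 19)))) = 346753 / 360364032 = 0.00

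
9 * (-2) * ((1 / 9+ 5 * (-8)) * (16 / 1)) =11488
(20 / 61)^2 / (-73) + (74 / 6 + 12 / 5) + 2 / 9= 182791009 / 12223485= 14.95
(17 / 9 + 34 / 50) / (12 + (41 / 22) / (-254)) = 3229864 / 15078375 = 0.21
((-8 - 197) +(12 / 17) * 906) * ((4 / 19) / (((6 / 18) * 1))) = 88644 / 323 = 274.44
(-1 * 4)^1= -4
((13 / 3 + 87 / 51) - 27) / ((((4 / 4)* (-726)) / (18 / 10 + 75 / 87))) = 206317 / 2684385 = 0.08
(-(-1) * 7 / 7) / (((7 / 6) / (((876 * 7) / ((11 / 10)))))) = 52560 / 11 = 4778.18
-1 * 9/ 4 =-9/ 4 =-2.25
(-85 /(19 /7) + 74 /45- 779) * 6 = -1382828 /285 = -4852.03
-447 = -447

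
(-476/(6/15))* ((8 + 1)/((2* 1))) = -5355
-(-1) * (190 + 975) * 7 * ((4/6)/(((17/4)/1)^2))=260960/867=300.99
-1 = -1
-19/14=-1.36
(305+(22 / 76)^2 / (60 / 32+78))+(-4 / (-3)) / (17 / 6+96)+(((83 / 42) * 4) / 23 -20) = 6284620019747 / 22023616167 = 285.36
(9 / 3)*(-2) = -6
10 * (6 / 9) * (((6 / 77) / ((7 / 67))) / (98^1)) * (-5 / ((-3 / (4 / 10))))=2680 / 79233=0.03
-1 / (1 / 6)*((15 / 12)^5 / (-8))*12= 28125 / 1024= 27.47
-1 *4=-4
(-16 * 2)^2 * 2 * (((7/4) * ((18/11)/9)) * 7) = 50176/11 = 4561.45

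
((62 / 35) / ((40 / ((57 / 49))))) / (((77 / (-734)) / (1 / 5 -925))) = 1499306568 / 3301375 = 454.15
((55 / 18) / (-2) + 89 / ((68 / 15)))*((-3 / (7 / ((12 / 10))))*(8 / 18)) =-4432 / 1071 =-4.14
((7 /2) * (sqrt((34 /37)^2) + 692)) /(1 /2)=4850.43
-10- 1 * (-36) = 26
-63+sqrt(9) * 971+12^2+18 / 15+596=17956 / 5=3591.20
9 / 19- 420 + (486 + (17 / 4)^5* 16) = 27058115 / 1216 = 22251.74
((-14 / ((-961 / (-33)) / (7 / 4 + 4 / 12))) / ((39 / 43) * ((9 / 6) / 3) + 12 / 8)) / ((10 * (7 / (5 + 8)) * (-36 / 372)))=30745 / 31248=0.98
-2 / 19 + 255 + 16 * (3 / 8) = 4957 / 19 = 260.89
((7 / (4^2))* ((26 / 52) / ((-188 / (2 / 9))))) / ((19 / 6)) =-7 / 85728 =-0.00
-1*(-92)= 92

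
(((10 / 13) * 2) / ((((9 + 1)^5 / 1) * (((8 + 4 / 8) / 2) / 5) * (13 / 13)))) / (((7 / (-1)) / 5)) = -1 / 77350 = -0.00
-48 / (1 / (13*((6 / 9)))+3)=-416 / 27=-15.41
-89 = -89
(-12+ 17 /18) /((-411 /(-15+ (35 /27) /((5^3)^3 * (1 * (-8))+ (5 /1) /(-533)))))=-67120523849032 /166350965724873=-0.40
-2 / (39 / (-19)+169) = -19 / 1586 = -0.01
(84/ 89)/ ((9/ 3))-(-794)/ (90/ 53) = 1873909/ 4005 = 467.89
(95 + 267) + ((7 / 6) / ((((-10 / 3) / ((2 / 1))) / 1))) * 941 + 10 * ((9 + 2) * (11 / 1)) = 9133 / 10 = 913.30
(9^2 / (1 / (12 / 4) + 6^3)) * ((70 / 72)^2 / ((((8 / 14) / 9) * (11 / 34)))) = 3935925 / 228448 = 17.23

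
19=19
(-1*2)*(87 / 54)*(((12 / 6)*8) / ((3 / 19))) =-8816 / 27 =-326.52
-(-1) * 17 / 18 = 17 / 18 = 0.94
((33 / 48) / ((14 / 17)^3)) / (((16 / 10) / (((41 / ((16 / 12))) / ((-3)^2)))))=11078815 / 4214784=2.63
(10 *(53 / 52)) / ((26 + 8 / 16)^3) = 20 / 36517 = 0.00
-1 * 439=-439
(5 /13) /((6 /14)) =35 /39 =0.90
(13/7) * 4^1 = 52/7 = 7.43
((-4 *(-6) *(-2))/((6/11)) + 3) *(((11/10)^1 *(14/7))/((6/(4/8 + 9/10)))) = -1309/30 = -43.63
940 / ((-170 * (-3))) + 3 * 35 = 5449 / 51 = 106.84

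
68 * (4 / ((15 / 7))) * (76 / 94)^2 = 2749376 / 33135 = 82.97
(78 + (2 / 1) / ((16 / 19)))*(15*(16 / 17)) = 19290 / 17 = 1134.71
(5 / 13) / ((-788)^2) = 5 / 8072272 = 0.00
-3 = -3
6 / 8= 3 / 4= 0.75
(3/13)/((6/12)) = 6/13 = 0.46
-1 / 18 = -0.06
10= 10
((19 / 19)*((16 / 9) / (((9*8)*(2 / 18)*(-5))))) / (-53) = 2 / 2385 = 0.00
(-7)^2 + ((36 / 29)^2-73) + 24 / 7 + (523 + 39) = 3196462 / 5887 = 542.97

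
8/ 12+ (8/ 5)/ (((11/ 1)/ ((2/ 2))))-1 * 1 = -31/ 165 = -0.19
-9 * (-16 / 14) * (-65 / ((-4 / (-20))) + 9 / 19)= -443952 / 133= -3337.98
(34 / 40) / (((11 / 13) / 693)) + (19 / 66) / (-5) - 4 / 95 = 8728471 / 12540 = 696.05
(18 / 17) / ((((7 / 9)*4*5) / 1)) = 0.07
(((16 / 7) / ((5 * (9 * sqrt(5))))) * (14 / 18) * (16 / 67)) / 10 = 128 * sqrt(5) / 678375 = 0.00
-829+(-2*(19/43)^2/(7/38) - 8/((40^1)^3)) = -86057476943/103544000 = -831.12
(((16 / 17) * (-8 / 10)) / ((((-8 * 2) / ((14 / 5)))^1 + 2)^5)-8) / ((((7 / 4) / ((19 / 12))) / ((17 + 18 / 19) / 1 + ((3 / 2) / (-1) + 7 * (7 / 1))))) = -104638711977 / 220919335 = -473.65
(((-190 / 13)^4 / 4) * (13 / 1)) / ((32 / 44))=895956875 / 4394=203904.61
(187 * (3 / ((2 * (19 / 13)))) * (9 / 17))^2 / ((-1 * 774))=-1656369 / 124184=-13.34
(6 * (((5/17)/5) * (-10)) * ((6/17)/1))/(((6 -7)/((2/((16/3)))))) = 135/289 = 0.47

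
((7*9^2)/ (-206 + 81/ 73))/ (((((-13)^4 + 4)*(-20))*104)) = 41391/ 888673146400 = 0.00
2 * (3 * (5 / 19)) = 30 / 19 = 1.58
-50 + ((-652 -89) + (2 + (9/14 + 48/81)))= -297775/378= -787.76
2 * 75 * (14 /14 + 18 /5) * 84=57960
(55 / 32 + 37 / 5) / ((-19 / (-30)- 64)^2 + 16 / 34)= 1116135 / 491534536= 0.00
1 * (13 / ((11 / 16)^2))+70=11798 / 121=97.50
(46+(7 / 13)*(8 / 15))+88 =26186 / 195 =134.29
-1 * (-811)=811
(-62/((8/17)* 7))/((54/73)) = -38471/1512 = -25.44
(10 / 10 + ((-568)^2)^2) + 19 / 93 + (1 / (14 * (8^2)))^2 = 7771275594693345373 / 74661888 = 104086245377.20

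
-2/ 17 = -0.12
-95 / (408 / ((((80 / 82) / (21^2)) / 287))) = -475 / 264651597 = -0.00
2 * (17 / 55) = 34 / 55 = 0.62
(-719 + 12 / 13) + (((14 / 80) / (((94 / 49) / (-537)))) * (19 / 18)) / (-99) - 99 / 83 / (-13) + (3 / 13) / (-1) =-1729556795303 / 2409881760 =-717.69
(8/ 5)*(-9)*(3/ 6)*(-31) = 1116/ 5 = 223.20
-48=-48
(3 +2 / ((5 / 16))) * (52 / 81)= 2444 / 405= 6.03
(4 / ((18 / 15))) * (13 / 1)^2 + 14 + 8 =1756 / 3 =585.33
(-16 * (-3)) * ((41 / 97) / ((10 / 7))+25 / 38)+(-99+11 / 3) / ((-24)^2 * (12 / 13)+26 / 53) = 45.60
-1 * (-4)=4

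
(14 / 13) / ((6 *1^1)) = 0.18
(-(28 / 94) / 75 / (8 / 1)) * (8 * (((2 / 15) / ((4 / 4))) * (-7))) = 196 / 52875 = 0.00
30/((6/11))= 55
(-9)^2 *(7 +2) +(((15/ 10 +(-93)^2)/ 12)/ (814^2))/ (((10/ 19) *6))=231855701893/ 318046080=729.00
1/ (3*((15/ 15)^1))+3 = 10/ 3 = 3.33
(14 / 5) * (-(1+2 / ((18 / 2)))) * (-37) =126.62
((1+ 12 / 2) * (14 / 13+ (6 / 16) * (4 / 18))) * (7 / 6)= 8869 / 936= 9.48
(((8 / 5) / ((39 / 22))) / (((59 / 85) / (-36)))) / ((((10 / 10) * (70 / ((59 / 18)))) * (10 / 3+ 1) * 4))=-748 / 5915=-0.13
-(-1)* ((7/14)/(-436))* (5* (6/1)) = -15/436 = -0.03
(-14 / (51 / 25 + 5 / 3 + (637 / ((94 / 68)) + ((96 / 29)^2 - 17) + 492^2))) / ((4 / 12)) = -124510050 / 718963935931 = -0.00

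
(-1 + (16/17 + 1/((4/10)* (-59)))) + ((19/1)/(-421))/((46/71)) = -1659348/9712049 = -0.17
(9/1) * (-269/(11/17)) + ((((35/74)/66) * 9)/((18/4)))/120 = -219284489/58608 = -3741.55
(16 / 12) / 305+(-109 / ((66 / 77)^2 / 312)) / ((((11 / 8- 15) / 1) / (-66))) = -205164956 / 915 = -224224.00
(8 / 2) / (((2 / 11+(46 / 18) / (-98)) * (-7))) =-5544 / 1511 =-3.67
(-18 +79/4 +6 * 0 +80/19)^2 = 205209/5776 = 35.53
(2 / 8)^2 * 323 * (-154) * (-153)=3805263 / 8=475657.88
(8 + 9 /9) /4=9 /4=2.25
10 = 10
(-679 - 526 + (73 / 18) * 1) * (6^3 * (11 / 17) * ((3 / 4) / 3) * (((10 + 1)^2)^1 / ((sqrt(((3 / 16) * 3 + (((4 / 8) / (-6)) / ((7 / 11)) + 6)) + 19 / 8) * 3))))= -570324.09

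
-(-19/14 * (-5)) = -95/14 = -6.79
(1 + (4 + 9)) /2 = 7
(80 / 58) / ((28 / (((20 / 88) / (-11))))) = -25 / 24563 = -0.00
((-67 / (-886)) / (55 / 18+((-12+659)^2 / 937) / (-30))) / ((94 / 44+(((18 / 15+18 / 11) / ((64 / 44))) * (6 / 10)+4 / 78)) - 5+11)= -30298714875 / 44377650516962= -0.00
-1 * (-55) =55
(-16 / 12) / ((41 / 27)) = -36 / 41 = -0.88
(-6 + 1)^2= 25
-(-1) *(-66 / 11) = -6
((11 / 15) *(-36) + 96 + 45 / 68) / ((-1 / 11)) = -262779 / 340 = -772.88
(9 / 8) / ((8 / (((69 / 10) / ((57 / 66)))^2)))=5184729 / 577600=8.98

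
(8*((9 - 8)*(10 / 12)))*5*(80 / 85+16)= 9600 / 17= 564.71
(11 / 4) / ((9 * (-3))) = -0.10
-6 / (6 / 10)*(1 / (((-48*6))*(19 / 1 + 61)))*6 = 1 / 384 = 0.00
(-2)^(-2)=1 / 4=0.25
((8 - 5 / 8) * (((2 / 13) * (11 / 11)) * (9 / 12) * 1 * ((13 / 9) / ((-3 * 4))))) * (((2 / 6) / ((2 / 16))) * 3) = -59 / 72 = -0.82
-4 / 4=-1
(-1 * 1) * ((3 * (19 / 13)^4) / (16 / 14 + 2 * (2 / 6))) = -7.56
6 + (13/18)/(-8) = 851/144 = 5.91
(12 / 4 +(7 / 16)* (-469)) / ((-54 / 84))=22645 / 72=314.51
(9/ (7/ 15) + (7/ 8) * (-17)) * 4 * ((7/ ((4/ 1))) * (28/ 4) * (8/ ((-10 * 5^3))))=-1729/ 1250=-1.38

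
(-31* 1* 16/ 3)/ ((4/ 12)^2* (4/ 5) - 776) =1860/ 8729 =0.21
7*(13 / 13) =7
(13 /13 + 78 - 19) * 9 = 540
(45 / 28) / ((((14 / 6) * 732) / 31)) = 1395 / 47824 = 0.03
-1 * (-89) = 89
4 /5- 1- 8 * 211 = -8441 /5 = -1688.20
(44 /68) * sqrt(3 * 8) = 22 * sqrt(6) /17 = 3.17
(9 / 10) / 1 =9 / 10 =0.90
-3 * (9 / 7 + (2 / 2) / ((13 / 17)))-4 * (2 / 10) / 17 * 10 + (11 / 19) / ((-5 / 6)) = -1314682 / 146965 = -8.95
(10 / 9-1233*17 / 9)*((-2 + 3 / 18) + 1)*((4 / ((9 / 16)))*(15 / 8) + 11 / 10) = 9071783 / 324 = 27999.33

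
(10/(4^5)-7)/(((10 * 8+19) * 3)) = -1193/50688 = -0.02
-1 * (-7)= 7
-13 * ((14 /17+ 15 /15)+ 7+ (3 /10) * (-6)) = -7761 /85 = -91.31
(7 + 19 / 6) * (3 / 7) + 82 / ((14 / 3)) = 307 / 14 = 21.93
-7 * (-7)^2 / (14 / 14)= -343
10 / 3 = 3.33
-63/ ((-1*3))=21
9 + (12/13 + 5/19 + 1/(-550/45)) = 274537/27170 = 10.10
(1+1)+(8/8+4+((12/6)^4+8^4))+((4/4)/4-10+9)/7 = 115329/28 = 4118.89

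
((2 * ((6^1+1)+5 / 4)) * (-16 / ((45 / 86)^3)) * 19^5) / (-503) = 138594511047872 / 15278625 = 9071137.69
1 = 1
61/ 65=0.94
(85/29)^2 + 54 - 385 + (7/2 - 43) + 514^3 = 228409514677/1682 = 135796382.09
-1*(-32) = 32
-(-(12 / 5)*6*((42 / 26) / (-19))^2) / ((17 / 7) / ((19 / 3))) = 74088 / 272935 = 0.27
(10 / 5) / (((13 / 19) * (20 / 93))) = 1767 / 130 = 13.59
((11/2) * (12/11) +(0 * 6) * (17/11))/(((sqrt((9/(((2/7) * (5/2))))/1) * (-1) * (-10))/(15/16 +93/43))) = 2133 * sqrt(35)/24080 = 0.52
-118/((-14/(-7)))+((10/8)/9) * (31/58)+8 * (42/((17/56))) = 1047.90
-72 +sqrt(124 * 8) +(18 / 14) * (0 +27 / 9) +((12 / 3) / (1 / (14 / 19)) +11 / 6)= -50563 / 798 +4 * sqrt(62)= -31.87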